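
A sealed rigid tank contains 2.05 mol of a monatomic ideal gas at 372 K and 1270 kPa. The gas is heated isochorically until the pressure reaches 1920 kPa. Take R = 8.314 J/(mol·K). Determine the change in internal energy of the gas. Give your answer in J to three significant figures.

Constant volume ⇒ W = 0, so Q = ΔU = nCᵥΔT with Cᵥ = 3R/2 = 12.47 J/(mol·K).
At constant V, T₂/T₁ = P₂/P₁ ⇒ ΔT = T₁(P₂/P₁ − 1) = 372·(1920/1270 − 1) = 190.4 K.
ΔU = (2.05)(12.47)(190.4) = 4868 J.

ΔU ≈ 4870 J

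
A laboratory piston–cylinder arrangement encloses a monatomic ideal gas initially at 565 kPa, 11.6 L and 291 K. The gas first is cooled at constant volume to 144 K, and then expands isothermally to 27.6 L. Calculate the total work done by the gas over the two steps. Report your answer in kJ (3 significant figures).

Step 1 (isochoric): W = 0 (constant volume).
After step 1: P = 279.6 kPa (V unchanged).
Step 2 (isothermal): W = P₁V₁ ln(V₂/V₁) = (3243) ln(27.6/11.6) = 2811 J.
W_total = 0 + 2811 = 2811 J.

W_total ≈ 2.81 kJ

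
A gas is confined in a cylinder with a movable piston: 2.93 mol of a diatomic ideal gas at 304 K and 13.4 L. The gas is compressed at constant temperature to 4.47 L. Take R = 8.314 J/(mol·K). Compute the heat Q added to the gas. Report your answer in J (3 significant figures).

Q ≈ -8130 J

Isothermal ⇒ ΔU = 0, so Q = W = nRT ln(V₂/V₁).
Q = (2.93)(8.314)(304) ln(4.47/13.4) = 7405 × -1.098 = -8130 J.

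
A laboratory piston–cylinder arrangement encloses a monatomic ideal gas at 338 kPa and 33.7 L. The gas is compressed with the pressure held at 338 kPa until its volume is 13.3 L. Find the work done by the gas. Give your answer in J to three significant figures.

W ≈ -6900 J

Isobaric: W = P ΔV.
W = (338 kPa)(13.3 − 33.7 L) = (338)(-20.4) = -6895 J.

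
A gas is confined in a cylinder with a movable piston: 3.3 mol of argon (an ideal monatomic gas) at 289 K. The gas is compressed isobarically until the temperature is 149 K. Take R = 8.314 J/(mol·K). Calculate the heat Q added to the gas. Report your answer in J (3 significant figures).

Q ≈ -9600 J

Isobaric: W = nRΔT = (3.3)(8.314)(-140) = -3841 J.
ΔU = nCᵥΔT with Cᵥ = 3R/2: ΔU = (3.3)(12.47)(-140) = -5762 J.
Q = ΔU + W = -5762 − 3841 = -9603 J.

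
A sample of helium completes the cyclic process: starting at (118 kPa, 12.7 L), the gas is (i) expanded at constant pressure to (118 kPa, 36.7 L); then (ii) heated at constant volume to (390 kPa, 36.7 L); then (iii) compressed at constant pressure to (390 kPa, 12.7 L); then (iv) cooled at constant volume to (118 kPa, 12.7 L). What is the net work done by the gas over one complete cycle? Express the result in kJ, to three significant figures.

W_net ≈ -6.53 kJ

Constant-volume legs do no work.
W(i) = (118)(36.7 − 12.7) = 2832 J; W(iii) = (390)(12.7 − 36.7) = -9360 J.
W_net = 2832 − 9360 = -6528 J (the counter-clockwise enclosed area).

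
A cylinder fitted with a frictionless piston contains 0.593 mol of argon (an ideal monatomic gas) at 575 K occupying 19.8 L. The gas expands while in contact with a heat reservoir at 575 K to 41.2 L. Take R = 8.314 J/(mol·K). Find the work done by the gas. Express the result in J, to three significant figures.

W ≈ 2080 J

Isothermal: W = nRT ln(V₂/V₁).
W = (0.593)(8.314)(575) × ln(41.2/19.8)
  = 2835 × 0.7328
W_by_gas = 2077 J.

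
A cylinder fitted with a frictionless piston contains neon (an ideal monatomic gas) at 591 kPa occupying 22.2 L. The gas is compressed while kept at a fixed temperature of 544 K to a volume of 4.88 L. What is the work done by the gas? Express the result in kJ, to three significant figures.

Isothermal: W = nRT ln(V₂/V₁) = P₁V₁ ln(V₂/V₁).
P₁V₁ = (591 kPa)(22.2 L) = 13120 J.
W = 13120 × ln(4.88/22.2) = 13120 × -1.515
W_by_gas = -19876 J.

W ≈ -19.9 kJ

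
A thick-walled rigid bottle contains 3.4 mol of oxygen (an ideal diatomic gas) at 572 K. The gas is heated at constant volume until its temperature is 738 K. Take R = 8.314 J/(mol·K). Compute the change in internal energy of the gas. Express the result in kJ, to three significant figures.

ΔU ≈ 11.7 kJ

Constant volume ⇒ W = 0, so Q = ΔU = nCᵥΔT with Cᵥ = 5R/2 = 20.79 J/(mol·K).
ΔU = (3.4)(20.79)(738 − 572) = 11731 J.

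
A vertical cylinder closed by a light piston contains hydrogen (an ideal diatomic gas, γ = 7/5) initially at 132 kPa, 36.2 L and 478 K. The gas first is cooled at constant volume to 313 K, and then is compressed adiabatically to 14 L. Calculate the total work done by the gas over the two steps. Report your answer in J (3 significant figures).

W_total ≈ -3620 J

Step 1 (isochoric): W = 0 (constant volume).
After step 1: P = 86.44 kPa (V unchanged).
Step 2 (adiabatic): W = (P₁V₁ − P₂V₂)/(γ−1) = (3129 − 4575)/0.4 = -3616 J.
W_total = 0 − 3616 = -3616 J.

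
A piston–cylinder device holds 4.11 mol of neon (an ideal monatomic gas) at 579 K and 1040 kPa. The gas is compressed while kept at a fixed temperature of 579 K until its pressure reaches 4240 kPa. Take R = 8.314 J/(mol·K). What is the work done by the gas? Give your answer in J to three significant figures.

W ≈ -27800 J

Isothermal process: W = nRT ln(V₂/V₁) = nRT ln(P₁/P₂).
W = (4.11)(8.314)(579) × ln(1040/4240)
  = 19785 × ln(0.2453) = 19785 × -1.405
W_by_gas = -27804 J.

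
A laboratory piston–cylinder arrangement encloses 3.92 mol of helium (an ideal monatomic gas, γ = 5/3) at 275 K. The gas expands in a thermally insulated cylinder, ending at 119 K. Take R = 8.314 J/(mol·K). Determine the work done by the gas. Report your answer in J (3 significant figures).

Adiabatic ⇒ Q = 0, so W_by = −ΔU = nCᵥ(T₁ − T₂).
Cᵥ = 3R/2 = 12.47 J/(mol·K).
W = (3.92)(12.47)(275 − 119) = 7626 J.

W ≈ 7630 J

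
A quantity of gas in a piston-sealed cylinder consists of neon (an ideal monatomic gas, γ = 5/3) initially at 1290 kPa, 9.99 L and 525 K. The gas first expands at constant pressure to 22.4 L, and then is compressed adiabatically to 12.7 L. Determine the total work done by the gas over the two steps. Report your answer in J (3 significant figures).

Step 1 (isobaric): W = PΔV = (1290 kPa)(22.4 − 9.99 L) = 16009 J.
After step 1: P = 1290 kPa, V = 22.4 L, T = 1177 K.
Step 2 (adiabatic): W = (P₁V₁ − P₂V₂)/(γ−1) = (28896 − 42183)/0.667 = -19930 J.
W_total = 16009 − 19930 = -3921 J.

W_total ≈ -3920 J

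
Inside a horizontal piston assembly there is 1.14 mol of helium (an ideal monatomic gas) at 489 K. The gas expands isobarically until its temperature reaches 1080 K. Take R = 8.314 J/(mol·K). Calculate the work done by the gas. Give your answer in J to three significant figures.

Isobaric: W = P ΔV = nR ΔT.
W = (1.14)(8.314)(1080 − 489) = 5601 J.

W ≈ 5600 J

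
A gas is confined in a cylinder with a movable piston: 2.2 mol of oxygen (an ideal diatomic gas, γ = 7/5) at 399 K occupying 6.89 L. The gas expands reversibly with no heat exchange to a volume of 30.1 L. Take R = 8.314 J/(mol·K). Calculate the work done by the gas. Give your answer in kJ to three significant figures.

W ≈ 8.13 kJ

Adiabatic: TV^(γ−1) = const with γ = 7/5.
T₂ = T₁ (V₁/V₂)^(γ−1) = 399 × (6.89/30.1)^0.4 = 399 × 0.5544 = 221.2 K.
W_by = nCᵥ(T₁ − T₂) = (2.2)(20.79)(399 − 221.2) = 8129 J.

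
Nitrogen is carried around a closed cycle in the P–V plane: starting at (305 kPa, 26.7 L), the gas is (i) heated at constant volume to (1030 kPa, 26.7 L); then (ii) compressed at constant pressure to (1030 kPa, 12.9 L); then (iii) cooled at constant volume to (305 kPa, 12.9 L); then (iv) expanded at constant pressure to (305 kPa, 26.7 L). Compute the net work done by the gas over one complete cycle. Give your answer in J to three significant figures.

W_net ≈ -10000 J

Constant-volume legs do no work.
W(ii) = (1030)(12.9 − 26.7) = -14214 J; W(iv) = (305)(26.7 − 12.9) = 4209 J.
W_net = -14214 + 4209 = -10005 J (the counter-clockwise enclosed area).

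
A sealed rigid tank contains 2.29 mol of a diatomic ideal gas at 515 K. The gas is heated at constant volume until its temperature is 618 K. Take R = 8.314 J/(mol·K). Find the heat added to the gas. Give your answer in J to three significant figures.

Constant volume ⇒ W = 0, so Q = ΔU = nCᵥΔT with Cᵥ = 5R/2 = 20.79 J/(mol·K).
ΔU = (2.29)(20.79)(618 − 515) = 4903 J.

Q ≈ 4900 J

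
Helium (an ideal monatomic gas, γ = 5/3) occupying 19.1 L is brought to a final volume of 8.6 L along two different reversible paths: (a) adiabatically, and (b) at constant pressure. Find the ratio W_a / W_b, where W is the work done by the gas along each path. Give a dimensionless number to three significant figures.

Path (a) adiabatic: W = P₁V₁(1 − (V₁/V₂)^(γ−1))/(γ−1) → W_a/(P₁V₁) = -1.053.
Path (b) isobaric: W = P₁(V₂ − V₁) → W_b/(P₁V₁) = -0.5497.
W_a / W_b = -1.053 / -0.5497 = 1.916.

W_a / W_b ≈ 1.92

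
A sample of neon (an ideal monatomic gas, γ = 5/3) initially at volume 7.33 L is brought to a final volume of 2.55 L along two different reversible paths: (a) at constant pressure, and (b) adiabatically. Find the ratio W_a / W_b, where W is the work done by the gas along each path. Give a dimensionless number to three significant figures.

Path (a) isobaric: W = P₁(V₂ − V₁) → W_a/(P₁V₁) = -0.6521.
Path (b) adiabatic: W = P₁V₁(1 − (V₁/V₂)^(γ−1))/(γ−1) → W_b/(P₁V₁) = -1.532.
W_a / W_b = -0.6521 / -1.532 = 0.4255.

W_a / W_b ≈ 0.426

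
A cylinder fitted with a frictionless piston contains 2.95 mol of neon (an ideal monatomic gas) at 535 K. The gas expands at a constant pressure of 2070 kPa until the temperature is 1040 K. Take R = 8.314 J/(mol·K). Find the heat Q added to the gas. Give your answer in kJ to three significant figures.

Q ≈ 31.0 kJ

Isobaric: W = nRΔT = (2.95)(8.314)(505) = 12386 J.
ΔU = nCᵥΔT with Cᵥ = 3R/2: ΔU = (2.95)(12.47)(505) = 18579 J.
Q = ΔU + W = 18579 + 12386 = 30964 J.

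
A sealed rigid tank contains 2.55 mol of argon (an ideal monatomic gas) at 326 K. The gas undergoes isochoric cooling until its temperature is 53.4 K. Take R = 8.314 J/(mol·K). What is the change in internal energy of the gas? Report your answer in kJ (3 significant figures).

Constant volume ⇒ W = 0, so Q = ΔU = nCᵥΔT with Cᵥ = 3R/2 = 12.47 J/(mol·K).
ΔU = (2.55)(12.47)(53.4 − 326) = -8669 J.

ΔU ≈ -8.67 kJ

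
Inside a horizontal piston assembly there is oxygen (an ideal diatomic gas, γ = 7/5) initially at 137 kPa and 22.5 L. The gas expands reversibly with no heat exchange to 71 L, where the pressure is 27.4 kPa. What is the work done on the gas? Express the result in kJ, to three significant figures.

Adiabatic: W = (P₁V₁ − P₂V₂)/(γ − 1) with γ = 7/5.
P₁V₁ = 3082 J, P₂V₂ = 1945 J.
W = (3082 − 1945) / 0.4 = 2843 J.
Work on gas = −W_by = -2843 J.

W ≈ -2.84 kJ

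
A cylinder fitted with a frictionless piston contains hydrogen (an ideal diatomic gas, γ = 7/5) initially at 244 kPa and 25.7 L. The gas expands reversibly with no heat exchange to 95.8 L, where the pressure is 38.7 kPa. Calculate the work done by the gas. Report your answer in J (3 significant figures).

Adiabatic: W = (P₁V₁ − P₂V₂)/(γ − 1) with γ = 7/5.
P₁V₁ = 6271 J, P₂V₂ = 3707 J.
W = (6271 − 3707) / 0.4 = 6408 J.

W ≈ 6410 J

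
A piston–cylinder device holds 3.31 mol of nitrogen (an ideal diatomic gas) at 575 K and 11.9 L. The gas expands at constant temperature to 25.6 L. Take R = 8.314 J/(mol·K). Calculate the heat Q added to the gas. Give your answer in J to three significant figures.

Q ≈ 12100 J

Isothermal ⇒ ΔU = 0, so Q = W = nRT ln(V₂/V₁).
Q = (3.31)(8.314)(575) ln(25.6/11.9) = 15824 × 0.7661 = 12122 J.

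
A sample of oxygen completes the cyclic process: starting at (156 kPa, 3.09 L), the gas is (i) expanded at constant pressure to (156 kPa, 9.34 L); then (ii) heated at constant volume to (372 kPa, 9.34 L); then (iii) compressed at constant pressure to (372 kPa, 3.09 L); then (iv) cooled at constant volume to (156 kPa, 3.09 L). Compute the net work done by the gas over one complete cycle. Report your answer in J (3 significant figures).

W_net ≈ -1350 J

Constant-volume legs do no work.
W(i) = (156)(9.34 − 3.09) = 975 J; W(iii) = (372)(3.09 − 9.34) = -2325 J.
W_net = 975 − 2325 = -1350 J (the counter-clockwise enclosed area).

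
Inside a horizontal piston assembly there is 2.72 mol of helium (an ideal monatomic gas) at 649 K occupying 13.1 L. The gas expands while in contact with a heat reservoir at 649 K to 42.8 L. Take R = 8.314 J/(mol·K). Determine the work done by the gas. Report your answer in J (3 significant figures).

Isothermal: W = nRT ln(V₂/V₁).
W = (2.72)(8.314)(649) × ln(42.8/13.1)
  = 14677 × 1.184
W_by_gas = 17376 J.

W ≈ 17400 J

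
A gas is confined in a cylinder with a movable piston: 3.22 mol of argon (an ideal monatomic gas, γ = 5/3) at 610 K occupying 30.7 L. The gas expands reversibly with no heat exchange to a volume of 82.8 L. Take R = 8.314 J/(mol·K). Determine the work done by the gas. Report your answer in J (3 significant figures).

Adiabatic: TV^(γ−1) = const with γ = 5/3.
T₂ = T₁ (V₁/V₂)^(γ−1) = 610 × (30.7/82.8)^0.667 = 610 × 0.5161 = 314.8 K.
W_by = nCᵥ(T₁ − T₂) = (3.22)(12.47)(610 − 314.8) = 11853 J.

W ≈ 11900 J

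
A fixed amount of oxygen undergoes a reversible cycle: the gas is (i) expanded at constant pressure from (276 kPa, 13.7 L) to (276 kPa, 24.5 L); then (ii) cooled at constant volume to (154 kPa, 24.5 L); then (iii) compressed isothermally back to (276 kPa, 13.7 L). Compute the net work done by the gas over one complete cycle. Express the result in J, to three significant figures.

W_net ≈ 788 J

Leg (i): W = PΔV = (276)(24.5 − 13.7) = 2981 J.
Leg (ii): W = 0.
Leg (iii): W = PᵢVᵢ ln(V_f/Vᵢ) = (3773) ln(13.7/24.5) = -2193 J.
W_net = 2981 − 2193 = 787.6 J.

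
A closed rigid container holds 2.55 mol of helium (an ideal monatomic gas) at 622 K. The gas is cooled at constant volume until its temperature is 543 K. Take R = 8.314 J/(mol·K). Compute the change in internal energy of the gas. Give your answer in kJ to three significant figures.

ΔU ≈ -2.51 kJ

Constant volume ⇒ W = 0, so Q = ΔU = nCᵥΔT with Cᵥ = 3R/2 = 12.47 J/(mol·K).
ΔU = (2.55)(12.47)(543 − 622) = -2512 J.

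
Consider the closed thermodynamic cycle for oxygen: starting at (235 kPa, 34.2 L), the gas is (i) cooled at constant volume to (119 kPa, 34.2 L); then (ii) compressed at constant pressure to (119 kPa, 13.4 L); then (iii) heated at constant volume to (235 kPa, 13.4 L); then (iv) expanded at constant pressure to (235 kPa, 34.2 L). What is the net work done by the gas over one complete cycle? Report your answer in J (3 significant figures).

Constant-volume legs do no work.
W(ii) = (119)(13.4 − 34.2) = -2475 J; W(iv) = (235)(34.2 − 13.4) = 4888 J.
W_net = -2475 + 4888 = 2413 J (the clockwise enclosed area).

W_net ≈ 2410 J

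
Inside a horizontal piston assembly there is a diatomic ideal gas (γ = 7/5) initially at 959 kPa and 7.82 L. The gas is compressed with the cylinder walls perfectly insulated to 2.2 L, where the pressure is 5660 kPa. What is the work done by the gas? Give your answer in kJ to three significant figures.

Adiabatic: W = (P₁V₁ − P₂V₂)/(γ − 1) with γ = 7/5.
P₁V₁ = 7499 J, P₂V₂ = 12452 J.
W = (7499 − 12452) / 0.4 = -12382 J.

W ≈ -12.4 kJ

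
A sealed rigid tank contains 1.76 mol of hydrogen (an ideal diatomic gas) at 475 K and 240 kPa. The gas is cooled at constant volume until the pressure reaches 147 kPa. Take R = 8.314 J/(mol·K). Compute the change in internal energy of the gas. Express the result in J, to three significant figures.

ΔU ≈ -6730 J

Constant volume ⇒ W = 0, so Q = ΔU = nCᵥΔT with Cᵥ = 5R/2 = 20.79 J/(mol·K).
At constant V, T₂/T₁ = P₂/P₁ ⇒ ΔT = T₁(P₂/P₁ − 1) = 475·(147/240 − 1) = -184.1 K.
ΔU = (1.76)(20.79)(-184.1) = -6733 J.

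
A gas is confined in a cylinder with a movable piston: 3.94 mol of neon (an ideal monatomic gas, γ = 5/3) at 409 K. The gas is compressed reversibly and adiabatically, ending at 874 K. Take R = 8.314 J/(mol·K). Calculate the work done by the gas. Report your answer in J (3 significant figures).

Adiabatic ⇒ Q = 0, so W_by = −ΔU = nCᵥ(T₁ − T₂).
Cᵥ = 3R/2 = 12.47 J/(mol·K).
W = (3.94)(12.47)(409 − 874) = -22848 J.

W ≈ -22800 J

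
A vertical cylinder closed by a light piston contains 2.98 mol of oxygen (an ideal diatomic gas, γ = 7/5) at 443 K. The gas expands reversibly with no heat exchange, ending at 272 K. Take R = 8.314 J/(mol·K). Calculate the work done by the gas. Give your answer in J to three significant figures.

Adiabatic ⇒ Q = 0, so W_by = −ΔU = nCᵥ(T₁ − T₂).
Cᵥ = 5R/2 = 20.79 J/(mol·K).
W = (2.98)(20.79)(443 − 272) = 10592 J.

W ≈ 10600 J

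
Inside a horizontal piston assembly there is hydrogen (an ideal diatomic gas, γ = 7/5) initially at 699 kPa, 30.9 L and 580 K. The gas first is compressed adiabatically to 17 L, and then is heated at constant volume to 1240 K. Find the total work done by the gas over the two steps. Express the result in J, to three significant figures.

Step 1 (adiabatic): W = (P₁V₁ − P₂V₂)/(γ−1) = (21599 − 27431)/0.4 = -14579 J.
Step 2 (isochoric): W = 0 (constant volume).
W_total = -14579 + 0 = -14579 J.

W_total ≈ -14600 J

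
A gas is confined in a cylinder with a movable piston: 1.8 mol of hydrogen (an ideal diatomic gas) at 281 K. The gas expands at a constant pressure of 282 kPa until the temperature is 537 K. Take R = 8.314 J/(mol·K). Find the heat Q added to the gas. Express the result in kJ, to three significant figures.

Isobaric: W = nRΔT = (1.8)(8.314)(256) = 3831 J.
ΔU = nCᵥΔT with Cᵥ = 5R/2: ΔU = (1.8)(20.79)(256) = 9578 J.
Q = ΔU + W = 9578 + 3831 = 13409 J.

Q ≈ 13.4 kJ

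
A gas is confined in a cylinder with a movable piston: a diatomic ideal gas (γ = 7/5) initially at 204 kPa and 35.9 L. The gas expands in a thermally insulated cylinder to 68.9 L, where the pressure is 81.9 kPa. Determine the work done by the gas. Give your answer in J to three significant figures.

W ≈ 4200 J

Adiabatic: W = (P₁V₁ − P₂V₂)/(γ − 1) with γ = 7/5.
P₁V₁ = 7324 J, P₂V₂ = 5643 J.
W = (7324 − 5643) / 0.4 = 4202 J.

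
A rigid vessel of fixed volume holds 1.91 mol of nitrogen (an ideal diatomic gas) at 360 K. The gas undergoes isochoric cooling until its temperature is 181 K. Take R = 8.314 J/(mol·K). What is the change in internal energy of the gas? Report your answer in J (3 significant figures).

Constant volume ⇒ W = 0, so Q = ΔU = nCᵥΔT with Cᵥ = 5R/2 = 20.79 J/(mol·K).
ΔU = (1.91)(20.79)(181 − 360) = -7106 J.

ΔU ≈ -7110 J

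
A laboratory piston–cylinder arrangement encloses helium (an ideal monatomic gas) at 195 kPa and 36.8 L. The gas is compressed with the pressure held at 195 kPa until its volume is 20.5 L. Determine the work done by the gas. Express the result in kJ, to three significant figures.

W ≈ -3.18 kJ

Isobaric: W = P ΔV.
W = (195 kPa)(20.5 − 36.8 L) = (195)(-16.3) = -3178 J.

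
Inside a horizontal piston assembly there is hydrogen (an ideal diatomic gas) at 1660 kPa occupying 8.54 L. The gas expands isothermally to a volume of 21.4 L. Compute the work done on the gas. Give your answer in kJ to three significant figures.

W ≈ -13.0 kJ

Isothermal: W = nRT ln(V₂/V₁) = P₁V₁ ln(V₂/V₁).
P₁V₁ = (1660 kPa)(8.54 L) = 14176 J.
W = 14176 × ln(21.4/8.54) = 14176 × 0.9186
W_by_gas = 13023 J; work on gas = −W_by = -13023 J.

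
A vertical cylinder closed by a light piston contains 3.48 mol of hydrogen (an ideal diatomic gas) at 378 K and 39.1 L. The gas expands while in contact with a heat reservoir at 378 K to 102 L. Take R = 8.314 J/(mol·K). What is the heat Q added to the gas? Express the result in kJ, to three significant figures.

Q ≈ 10.5 kJ

Isothermal ⇒ ΔU = 0, so Q = W = nRT ln(V₂/V₁).
Q = (3.48)(8.314)(378) ln(102/39.1) = 10937 × 0.9589 = 10487 J.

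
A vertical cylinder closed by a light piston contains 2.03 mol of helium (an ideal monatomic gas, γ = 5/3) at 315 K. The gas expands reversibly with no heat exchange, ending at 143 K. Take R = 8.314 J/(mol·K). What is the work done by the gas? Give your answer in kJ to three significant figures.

W ≈ 4.35 kJ

Adiabatic ⇒ Q = 0, so W_by = −ΔU = nCᵥ(T₁ − T₂).
Cᵥ = 3R/2 = 12.47 J/(mol·K).
W = (2.03)(12.47)(315 − 143) = 4354 J.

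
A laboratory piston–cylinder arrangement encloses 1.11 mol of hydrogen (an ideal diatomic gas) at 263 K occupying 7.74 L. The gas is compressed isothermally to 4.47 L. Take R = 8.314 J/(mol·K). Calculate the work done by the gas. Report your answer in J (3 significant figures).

Isothermal: W = nRT ln(V₂/V₁).
W = (1.11)(8.314)(263) × ln(4.47/7.74)
  = 2427 × -0.549
W_by_gas = -1333 J.

W ≈ -1330 J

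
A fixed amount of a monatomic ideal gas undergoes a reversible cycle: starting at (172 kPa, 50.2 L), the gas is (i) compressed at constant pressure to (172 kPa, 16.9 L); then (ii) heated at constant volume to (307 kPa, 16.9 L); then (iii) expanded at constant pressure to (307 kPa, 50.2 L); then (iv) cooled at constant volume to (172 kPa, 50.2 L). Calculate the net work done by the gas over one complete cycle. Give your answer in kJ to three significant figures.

Constant-volume legs do no work.
W(i) = (172)(16.9 − 50.2) = -5728 J; W(iii) = (307)(50.2 − 16.9) = 10223 J.
W_net = -5728 + 10223 = 4496 J (the clockwise enclosed area).

W_net ≈ 4.50 kJ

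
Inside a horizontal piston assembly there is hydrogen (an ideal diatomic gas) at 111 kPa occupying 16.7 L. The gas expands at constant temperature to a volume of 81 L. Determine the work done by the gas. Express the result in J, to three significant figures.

W ≈ 2930 J

Isothermal: W = nRT ln(V₂/V₁) = P₁V₁ ln(V₂/V₁).
P₁V₁ = (111 kPa)(16.7 L) = 1854 J.
W = 1854 × ln(81/16.7) = 1854 × 1.579
W_by_gas = 2927 J.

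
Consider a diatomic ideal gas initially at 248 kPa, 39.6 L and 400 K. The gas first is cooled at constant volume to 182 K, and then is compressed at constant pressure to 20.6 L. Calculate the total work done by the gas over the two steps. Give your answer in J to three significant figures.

Step 1 (isochoric): W = 0 (constant volume).
After step 1: P = 112.8 kPa (V unchanged).
Step 2 (isobaric): W = PΔV = (112.8 kPa)(20.6 − 39.6 L) = -2144 J.
W_total = 0 − 2144 = -2144 J.

W_total ≈ -2140 J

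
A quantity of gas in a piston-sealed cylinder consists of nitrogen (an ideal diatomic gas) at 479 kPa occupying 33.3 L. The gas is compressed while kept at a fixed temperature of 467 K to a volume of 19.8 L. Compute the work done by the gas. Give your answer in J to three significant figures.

W ≈ -8290 J

Isothermal: W = nRT ln(V₂/V₁) = P₁V₁ ln(V₂/V₁).
P₁V₁ = (479 kPa)(33.3 L) = 15951 J.
W = 15951 × ln(19.8/33.3) = 15951 × -0.5199
W_by_gas = -8292 J.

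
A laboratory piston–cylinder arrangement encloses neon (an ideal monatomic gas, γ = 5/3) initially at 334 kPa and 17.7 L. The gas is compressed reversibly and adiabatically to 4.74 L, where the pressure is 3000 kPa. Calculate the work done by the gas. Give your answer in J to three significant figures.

Adiabatic: W = (P₁V₁ − P₂V₂)/(γ − 1) with γ = 5/3.
P₁V₁ = 5912 J, P₂V₂ = 14220 J.
W = (5912 − 14220) / 0.6667 = -12462 J.

W ≈ -12500 J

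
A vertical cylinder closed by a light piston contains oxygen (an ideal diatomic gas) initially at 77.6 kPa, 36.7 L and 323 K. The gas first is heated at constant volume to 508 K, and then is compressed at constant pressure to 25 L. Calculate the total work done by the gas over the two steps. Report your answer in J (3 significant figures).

W_total ≈ -1430 J

Step 1 (isochoric): W = 0 (constant volume).
After step 1: P = 122 kPa (V unchanged).
Step 2 (isobaric): W = PΔV = (122 kPa)(25 − 36.7 L) = -1428 J.
W_total = 0 − 1428 = -1428 J.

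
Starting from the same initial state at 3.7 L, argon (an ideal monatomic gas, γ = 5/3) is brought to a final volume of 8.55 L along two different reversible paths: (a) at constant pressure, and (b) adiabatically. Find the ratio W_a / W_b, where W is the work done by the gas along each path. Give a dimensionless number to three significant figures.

Path (a) isobaric: W = P₁(V₂ − V₁) → W_a/(P₁V₁) = 1.311.
Path (b) adiabatic: W = P₁V₁(1 − (V₁/V₂)^(γ−1))/(γ−1) → W_b/(P₁V₁) = 0.6418.
W_a / W_b = 1.311 / 0.6418 = 2.042.

W_a / W_b ≈ 2.04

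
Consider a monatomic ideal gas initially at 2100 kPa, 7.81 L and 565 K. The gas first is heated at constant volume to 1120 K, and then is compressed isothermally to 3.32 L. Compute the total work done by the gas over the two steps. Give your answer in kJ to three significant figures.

W_total ≈ -27.8 kJ

Step 1 (isochoric): W = 0 (constant volume).
After step 1: P = 4163 kPa (V unchanged).
Step 2 (isothermal): W = P₁V₁ ln(V₂/V₁) = (32512) ln(3.32/7.81) = -27812 J.
W_total = 0 − 27812 = -27812 J.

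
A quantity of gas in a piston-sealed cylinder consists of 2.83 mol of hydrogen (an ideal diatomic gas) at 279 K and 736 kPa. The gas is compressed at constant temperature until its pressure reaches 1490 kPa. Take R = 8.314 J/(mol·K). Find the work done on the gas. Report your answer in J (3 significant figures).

Isothermal process: W = nRT ln(V₂/V₁) = nRT ln(P₁/P₂).
W = (2.83)(8.314)(279) × ln(736/1490)
  = 6564 × ln(0.494) = 6564 × -0.7053
W_by_gas = -4630 J; work on gas = −W_by = 4630 J.

W ≈ 4630 J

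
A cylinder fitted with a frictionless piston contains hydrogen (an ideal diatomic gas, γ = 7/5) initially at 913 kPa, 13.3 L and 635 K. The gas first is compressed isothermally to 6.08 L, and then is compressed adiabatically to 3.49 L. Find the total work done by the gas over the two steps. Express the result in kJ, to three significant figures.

W_total ≈ -17.1 kJ

Step 1 (isothermal): W = P₁V₁ ln(V₂/V₁) = (12143) ln(6.08/13.3) = -9505 J.
After step 1: P = 1997 kPa, V = 6.08 L, T = 635 K.
Step 2 (adiabatic): W = (P₁V₁ − P₂V₂)/(γ−1) = (12143 − 15162)/0.4 = -7548 J.
W_total = -9505 − 7548 = -17052 J.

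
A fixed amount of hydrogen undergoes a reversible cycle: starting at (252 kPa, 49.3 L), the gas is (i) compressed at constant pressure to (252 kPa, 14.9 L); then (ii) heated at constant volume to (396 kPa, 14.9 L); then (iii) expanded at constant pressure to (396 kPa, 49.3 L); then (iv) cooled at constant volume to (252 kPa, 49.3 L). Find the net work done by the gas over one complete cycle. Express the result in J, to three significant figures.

W_net ≈ 4950 J

Constant-volume legs do no work.
W(i) = (252)(14.9 − 49.3) = -8669 J; W(iii) = (396)(49.3 − 14.9) = 13622 J.
W_net = -8669 + 13622 = 4954 J (the clockwise enclosed area).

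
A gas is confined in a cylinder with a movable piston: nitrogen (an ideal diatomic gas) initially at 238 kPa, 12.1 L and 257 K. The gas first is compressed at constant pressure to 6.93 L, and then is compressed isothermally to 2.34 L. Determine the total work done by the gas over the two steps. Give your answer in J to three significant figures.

Step 1 (isobaric): W = PΔV = (238 kPa)(6.93 − 12.1 L) = -1230 J.
After step 1: P = 238 kPa, V = 6.93 L, T = 147.2 K.
Step 2 (isothermal): W = P₁V₁ ln(V₂/V₁) = (1649) ln(2.34/6.93) = -1791 J.
W_total = -1230 − 1791 = -3021 J.

W_total ≈ -3020 J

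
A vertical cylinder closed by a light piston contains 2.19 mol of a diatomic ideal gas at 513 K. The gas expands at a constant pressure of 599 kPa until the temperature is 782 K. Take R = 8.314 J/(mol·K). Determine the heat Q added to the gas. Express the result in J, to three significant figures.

Isobaric: W = nRΔT = (2.19)(8.314)(269) = 4898 J.
ΔU = nCᵥΔT with Cᵥ = 5R/2: ΔU = (2.19)(20.79)(269) = 12245 J.
Q = ΔU + W = 12245 + 4898 = 17143 J.

Q ≈ 17100 J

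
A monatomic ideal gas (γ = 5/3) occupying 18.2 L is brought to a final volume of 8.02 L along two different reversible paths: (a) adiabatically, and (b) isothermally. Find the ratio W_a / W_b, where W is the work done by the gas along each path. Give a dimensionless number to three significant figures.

Path (a) adiabatic: W = P₁V₁(1 − (V₁/V₂)^(γ−1))/(γ−1) → W_a/(P₁V₁) = -1.09.
Path (b) isothermal: W = P₁V₁ ln(V₂/V₁) → W_b/(P₁V₁) = -0.8195.
W_a / W_b = -1.09 / -0.8195 = 1.331.

W_a / W_b ≈ 1.33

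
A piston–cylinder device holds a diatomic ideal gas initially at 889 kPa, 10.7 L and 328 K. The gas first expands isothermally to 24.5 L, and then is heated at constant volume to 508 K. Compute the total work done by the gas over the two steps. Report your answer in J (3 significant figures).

W_total ≈ 7880 J

Step 1 (isothermal): W = P₁V₁ ln(V₂/V₁) = (9512) ln(24.5/10.7) = 7880 J.
Step 2 (isochoric): W = 0 (constant volume).
W_total = 7880 + 0 = 7880 J.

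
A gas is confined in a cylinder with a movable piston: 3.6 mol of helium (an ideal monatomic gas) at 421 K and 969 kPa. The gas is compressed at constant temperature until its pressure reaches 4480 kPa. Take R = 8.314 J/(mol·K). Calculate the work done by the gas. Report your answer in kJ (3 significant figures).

W ≈ -19.3 kJ

Isothermal process: W = nRT ln(V₂/V₁) = nRT ln(P₁/P₂).
W = (3.6)(8.314)(421) × ln(969/4480)
  = 12601 × ln(0.2163) = 12601 × -1.531
W_by_gas = -19293 J.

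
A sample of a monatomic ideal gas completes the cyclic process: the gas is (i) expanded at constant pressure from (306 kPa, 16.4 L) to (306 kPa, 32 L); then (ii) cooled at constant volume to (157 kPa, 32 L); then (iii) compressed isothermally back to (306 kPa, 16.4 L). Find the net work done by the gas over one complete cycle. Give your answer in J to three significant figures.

W_net ≈ 1420 J

Leg (i): W = PΔV = (306)(32 − 16.4) = 4774 J.
Leg (ii): W = 0.
Leg (iii): W = PᵢVᵢ ln(V_f/Vᵢ) = (5024) ln(16.4/32) = -3358 J.
W_net = 4774 − 3358 = 1415 J.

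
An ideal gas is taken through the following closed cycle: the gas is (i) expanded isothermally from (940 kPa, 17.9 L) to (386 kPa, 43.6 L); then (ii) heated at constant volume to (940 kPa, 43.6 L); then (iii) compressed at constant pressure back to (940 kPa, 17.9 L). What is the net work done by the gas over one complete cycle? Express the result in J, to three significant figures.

Leg (i): W = PᵢVᵢ ln(V_f/Vᵢ) = (16826) ln(43.6/17.9) = 14979 J.
Leg (ii): W = 0.
Leg (iii): W = PΔV = (940)(17.9 − 43.6) = -24158 J.
W_net = 14979 − 24158 = -9179 J.

W_net ≈ -9180 J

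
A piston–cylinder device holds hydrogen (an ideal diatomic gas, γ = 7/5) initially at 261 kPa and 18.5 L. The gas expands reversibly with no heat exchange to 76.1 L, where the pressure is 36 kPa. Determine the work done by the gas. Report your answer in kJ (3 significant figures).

Adiabatic: W = (P₁V₁ − P₂V₂)/(γ − 1) with γ = 7/5.
P₁V₁ = 4828 J, P₂V₂ = 2740 J.
W = (4828 − 2740) / 0.4 = 5222 J.

W ≈ 5.22 kJ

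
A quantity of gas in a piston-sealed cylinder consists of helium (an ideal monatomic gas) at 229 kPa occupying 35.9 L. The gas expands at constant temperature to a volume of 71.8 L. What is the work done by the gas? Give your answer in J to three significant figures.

W ≈ 5700 J

Isothermal: W = nRT ln(V₂/V₁) = P₁V₁ ln(V₂/V₁).
P₁V₁ = (229 kPa)(35.9 L) = 8221 J.
W = 8221 × ln(71.8/35.9) = 8221 × 0.6931
W_by_gas = 5698 J.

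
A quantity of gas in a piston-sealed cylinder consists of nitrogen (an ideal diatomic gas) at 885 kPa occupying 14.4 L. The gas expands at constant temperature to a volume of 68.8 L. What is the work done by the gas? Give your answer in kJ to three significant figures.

Isothermal: W = nRT ln(V₂/V₁) = P₁V₁ ln(V₂/V₁).
P₁V₁ = (885 kPa)(14.4 L) = 12744 J.
W = 12744 × ln(68.8/14.4) = 12744 × 1.564
W_by_gas = 19931 J.

W ≈ 19.9 kJ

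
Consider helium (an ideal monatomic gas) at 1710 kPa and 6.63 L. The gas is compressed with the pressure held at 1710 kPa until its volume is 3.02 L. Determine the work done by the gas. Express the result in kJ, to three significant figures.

W ≈ -6.17 kJ

Isobaric: W = P ΔV.
W = (1710 kPa)(3.02 − 6.63 L) = (1710)(-3.61) = -6173 J.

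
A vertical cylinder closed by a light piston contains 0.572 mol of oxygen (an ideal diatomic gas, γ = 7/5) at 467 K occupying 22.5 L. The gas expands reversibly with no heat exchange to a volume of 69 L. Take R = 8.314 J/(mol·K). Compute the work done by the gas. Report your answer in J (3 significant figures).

W ≈ 2010 J

Adiabatic: TV^(γ−1) = const with γ = 7/5.
T₂ = T₁ (V₁/V₂)^(γ−1) = 467 × (22.5/69)^0.4 = 467 × 0.6388 = 298.3 K.
W_by = nCᵥ(T₁ − T₂) = (0.572)(20.79)(467 − 298.3) = 2006 J.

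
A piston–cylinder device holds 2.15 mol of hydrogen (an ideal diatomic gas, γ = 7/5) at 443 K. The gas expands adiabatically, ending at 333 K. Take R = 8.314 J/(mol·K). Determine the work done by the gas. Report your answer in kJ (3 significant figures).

Adiabatic ⇒ Q = 0, so W_by = −ΔU = nCᵥ(T₁ − T₂).
Cᵥ = 5R/2 = 20.79 J/(mol·K).
W = (2.15)(20.79)(443 − 333) = 4916 J.

W ≈ 4.92 kJ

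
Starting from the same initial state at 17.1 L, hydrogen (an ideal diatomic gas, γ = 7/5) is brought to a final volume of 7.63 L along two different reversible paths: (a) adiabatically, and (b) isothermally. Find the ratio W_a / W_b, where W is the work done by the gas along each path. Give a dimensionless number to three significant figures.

Path (a) adiabatic: W = P₁V₁(1 − (V₁/V₂)^(γ−1))/(γ−1) → W_a/(P₁V₁) = -0.9525.
Path (b) isothermal: W = P₁V₁ ln(V₂/V₁) → W_b/(P₁V₁) = -0.807.
W_a / W_b = -0.9525 / -0.807 = 1.18.

W_a / W_b ≈ 1.18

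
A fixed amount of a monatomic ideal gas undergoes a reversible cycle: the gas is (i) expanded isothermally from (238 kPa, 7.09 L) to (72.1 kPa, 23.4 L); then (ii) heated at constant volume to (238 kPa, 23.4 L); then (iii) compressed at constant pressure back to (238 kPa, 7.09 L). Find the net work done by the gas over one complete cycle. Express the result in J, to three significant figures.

Leg (i): W = PᵢVᵢ ln(V_f/Vᵢ) = (1687) ln(23.4/7.09) = 2015 J.
Leg (ii): W = 0.
Leg (iii): W = PΔV = (238)(7.09 − 23.4) = -3882 J.
W_net = 2015 − 3882 = -1867 J.

W_net ≈ -1870 J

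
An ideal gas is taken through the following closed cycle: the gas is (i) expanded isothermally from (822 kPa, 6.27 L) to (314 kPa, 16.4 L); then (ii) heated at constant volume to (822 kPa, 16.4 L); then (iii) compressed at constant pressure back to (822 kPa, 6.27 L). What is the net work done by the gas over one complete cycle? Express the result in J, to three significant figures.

W_net ≈ -3370 J

Leg (i): W = PᵢVᵢ ln(V_f/Vᵢ) = (5154) ln(16.4/6.27) = 4956 J.
Leg (ii): W = 0.
Leg (iii): W = PΔV = (822)(6.27 − 16.4) = -8327 J.
W_net = 4956 − 8327 = -3371 J.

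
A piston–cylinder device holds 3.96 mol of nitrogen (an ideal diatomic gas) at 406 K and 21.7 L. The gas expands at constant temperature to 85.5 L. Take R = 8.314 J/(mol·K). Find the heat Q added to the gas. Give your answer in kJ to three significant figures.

Q ≈ 18.3 kJ

Isothermal ⇒ ΔU = 0, so Q = W = nRT ln(V₂/V₁).
Q = (3.96)(8.314)(406) ln(85.5/21.7) = 13367 × 1.371 = 18329 J.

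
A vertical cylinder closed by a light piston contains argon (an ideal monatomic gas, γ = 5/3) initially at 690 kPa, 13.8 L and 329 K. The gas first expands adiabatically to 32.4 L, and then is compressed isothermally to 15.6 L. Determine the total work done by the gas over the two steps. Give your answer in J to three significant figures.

Step 1 (adiabatic): W = (P₁V₁ − P₂V₂)/(γ−1) = (9522 − 5390)/0.667 = 6197 J.
After step 1: P = 166.4 kPa, V = 32.4 L, T = 186.2 K.
Step 2 (isothermal): W = P₁V₁ ln(V₂/V₁) = (5390) ln(15.6/32.4) = -3940 J.
W_total = 6197 − 3940 = 2258 J.

W_total ≈ 2260 J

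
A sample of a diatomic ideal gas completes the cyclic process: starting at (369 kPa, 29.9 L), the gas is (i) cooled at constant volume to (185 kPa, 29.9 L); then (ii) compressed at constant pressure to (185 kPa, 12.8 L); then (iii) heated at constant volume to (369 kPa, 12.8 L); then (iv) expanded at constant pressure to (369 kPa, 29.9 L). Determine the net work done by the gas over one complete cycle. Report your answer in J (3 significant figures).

W_net ≈ 3150 J

Constant-volume legs do no work.
W(ii) = (185)(12.8 − 29.9) = -3163 J; W(iv) = (369)(29.9 − 12.8) = 6310 J.
W_net = -3163 + 6310 = 3146 J (the clockwise enclosed area).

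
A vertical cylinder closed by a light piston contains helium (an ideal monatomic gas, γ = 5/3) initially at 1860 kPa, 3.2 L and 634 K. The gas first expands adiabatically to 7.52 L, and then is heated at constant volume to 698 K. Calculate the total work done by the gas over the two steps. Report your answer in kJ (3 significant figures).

Step 1 (adiabatic): W = (P₁V₁ − P₂V₂)/(γ−1) = (5952 − 3367)/0.667 = 3877 J.
Step 2 (isochoric): W = 0 (constant volume).
W_total = 3877 + 0 = 3877 J.

W_total ≈ 3.88 kJ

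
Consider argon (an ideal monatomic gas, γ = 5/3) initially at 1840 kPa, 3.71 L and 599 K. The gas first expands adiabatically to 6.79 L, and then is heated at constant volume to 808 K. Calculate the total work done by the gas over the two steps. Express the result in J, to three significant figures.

W_total ≈ 3400 J

Step 1 (adiabatic): W = (P₁V₁ − P₂V₂)/(γ−1) = (6826 − 4562)/0.667 = 3396 J.
Step 2 (isochoric): W = 0 (constant volume).
W_total = 3396 + 0 = 3396 J.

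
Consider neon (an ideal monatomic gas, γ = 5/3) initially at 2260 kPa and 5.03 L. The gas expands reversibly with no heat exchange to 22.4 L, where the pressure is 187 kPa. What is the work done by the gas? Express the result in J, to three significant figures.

Adiabatic: W = (P₁V₁ − P₂V₂)/(γ − 1) with γ = 5/3.
P₁V₁ = 11368 J, P₂V₂ = 4189 J.
W = (11368 − 4189) / 0.6667 = 10768 J.

W ≈ 10800 J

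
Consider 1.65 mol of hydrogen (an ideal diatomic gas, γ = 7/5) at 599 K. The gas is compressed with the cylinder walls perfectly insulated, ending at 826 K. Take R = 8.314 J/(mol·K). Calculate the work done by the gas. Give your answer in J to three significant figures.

Adiabatic ⇒ Q = 0, so W_by = −ΔU = nCᵥ(T₁ − T₂).
Cᵥ = 5R/2 = 20.79 J/(mol·K).
W = (1.65)(20.79)(599 − 826) = -7785 J.

W ≈ -7790 J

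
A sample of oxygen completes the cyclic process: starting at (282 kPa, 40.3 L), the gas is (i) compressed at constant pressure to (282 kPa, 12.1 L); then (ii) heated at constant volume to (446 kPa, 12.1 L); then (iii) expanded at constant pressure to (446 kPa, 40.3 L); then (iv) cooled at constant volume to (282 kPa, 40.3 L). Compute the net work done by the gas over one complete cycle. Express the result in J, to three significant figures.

Constant-volume legs do no work.
W(i) = (282)(12.1 − 40.3) = -7952 J; W(iii) = (446)(40.3 − 12.1) = 12577 J.
W_net = -7952 + 12577 = 4625 J (the clockwise enclosed area).

W_net ≈ 4620 J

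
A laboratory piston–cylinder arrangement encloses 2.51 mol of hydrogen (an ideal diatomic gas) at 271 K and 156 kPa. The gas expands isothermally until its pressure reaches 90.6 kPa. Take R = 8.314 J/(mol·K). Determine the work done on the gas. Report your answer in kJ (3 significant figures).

Isothermal process: W = nRT ln(V₂/V₁) = nRT ln(P₁/P₂).
W = (2.51)(8.314)(271) × ln(156/90.6)
  = 5655 × ln(1.722) = 5655 × 0.5434
W_by_gas = 3073 J; work on gas = −W_by = -3073 J.

W ≈ -3.07 kJ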